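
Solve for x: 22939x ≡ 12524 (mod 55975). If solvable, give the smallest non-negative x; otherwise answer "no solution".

31691

First find gcd(22939, 55975):
55975 = 2×22939 + 10097
22939 = 2×10097 + 2745
10097 = 3×2745 + 1862
2745 = 1×1862 + 883
1862 = 2×883 + 96
883 = 9×96 + 19
96 = 5×19 + 1
19 = 19×1 + 0
gcd = 1, so a unique solution mod 55975 exists.
Back-substitute for the Bézout coefficients:
1 = 96 − 5·19
1 = −5·883 + 46·96
1 = 46·1862 − 97·883
1 = −97·2745 + 143·1862
1 = 143·10097 − 526·2745
1 = −526·22939 + 1195·10097
1 = 1195·55975 − 2916·22939
So 22939·(-2916) ≡ 1 (mod 55975), giving 22939⁻¹ ≡ 53059.
x ≡ 22939⁻¹·12524 ≡ 53059·12524 ≡ 31691 (mod 55975).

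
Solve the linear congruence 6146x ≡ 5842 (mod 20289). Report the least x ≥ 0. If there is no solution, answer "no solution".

4649

First find gcd(6146, 20289):
20289 = 3·6146 + 1851
6146 = 3·1851 + 593
1851 = 3·593 + 72
593 = 8·72 + 17
72 = 4·17 + 4
17 = 4·4 + 1
4 = 4·1 + 0
gcd = 1, so a unique solution mod 20289 exists.
Back-substitute for the Bézout coefficients:
1 = 17 − 4·4
1 = −4·72 + 17·17
1 = 17·593 − 140·72
1 = −140·1851 + 437·593
1 = 437·6146 − 1451·1851
1 = −1451·20289 + 4790·6146
So 6146·(4790) ≡ 1 (mod 20289), giving 6146⁻¹ ≡ 4790.
x ≡ 6146⁻¹·5842 ≡ 4790·5842 ≡ 4649 (mod 20289).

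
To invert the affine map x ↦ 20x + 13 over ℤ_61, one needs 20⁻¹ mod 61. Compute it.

58

Apply the Euclidean algorithm to 61 and 20:
61 = 3·20 + 1
20 = 20·1 + 0
The gcd is 1. Working backward:
1 = 61 − 3·20
Thus 20·(-3) ≡ 1 (mod 61); reducing, -3 mod 61 = 58.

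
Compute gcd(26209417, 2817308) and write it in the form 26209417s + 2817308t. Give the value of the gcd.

13

Repeated division:
26209417 = 9·2817308 + 853645
2817308 = 3·853645 + 256373
853645 = 3·256373 + 84526
256373 = 3·84526 + 2795
84526 = 30·2795 + 676
2795 = 4·676 + 91
676 = 7·91 + 39
91 = 2·39 + 13
39 = 3·13 + 0
gcd(26209417, 2817308) = 13.
Working backward:
13 = 91 − 2·39
13 = −2·676 + 15·91
13 = 15·2795 − 62·676
13 = −62·84526 + 1875·2795
13 = 1875·256373 − 5687·84526
13 = −5687·853645 + 18936·256373
13 = 18936·2817308 − 62495·853645
13 = −62495·26209417 + 581391·2817308
So 13 = (-62495)·26209417 + (581391)·2817308.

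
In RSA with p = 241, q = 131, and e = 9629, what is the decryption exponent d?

φ(n) = (p−1)(q−1) = 240·130 = 31200.
Need d with 9629·d ≡ 1 (mod 31200). Apply the extended Euclidean algorithm:
31200 = 3×9629 + 2313
9629 = 4×2313 + 377
2313 = 6×377 + 51
377 = 7×51 + 20
51 = 2×20 + 11
20 = 1×11 + 9
11 = 1×9 + 2
9 = 4×2 + 1
2 = 2×1 + 0
Back-substitute:
1 = 9 − 4·2
1 = −4·11 + 5·9
1 = 5·20 − 9·11
1 = −9·51 + 23·20
1 = 23·377 − 170·51
1 = −170·2313 + 1043·377
1 = 1043·9629 − 4342·2313
1 = −4342·31200 + 14069·9629
So 9629·14069 ≡ 1 (mod 31200), hence d = 14069.

14069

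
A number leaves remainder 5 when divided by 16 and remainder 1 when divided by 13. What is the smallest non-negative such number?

Write x = 5 + 16·k. Then 16·k ≡ 1 − 5 ≡ 9 (mod 13).
Need 16⁻¹ mod 13. Extended Euclid on (13, 3):
13 = 4*3 + 1
3 = 3*1 + 0
Back-substitute:
1 = 13 − 4·3
16⁻¹ ≡ 9 (mod 13), so k ≡ 9·9 ≡ 3 (mod 13).
x = 5 + 16·3 = 53.

53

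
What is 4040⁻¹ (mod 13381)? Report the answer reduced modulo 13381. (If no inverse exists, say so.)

Run Euclid on (13381, 4040):
13381 = 3×4040 + 1261
4040 = 3×1261 + 257
1261 = 4×257 + 233
257 = 1×233 + 24
233 = 9×24 + 17
24 = 1×17 + 7
17 = 2×7 + 3
7 = 2×3 + 1
3 = 3×1 + 0
gcd = 1, so the inverse exists. Back-substitute:
1 = 7 − 2·3
1 = −2·17 + 5·7
1 = 5·24 − 7·17
1 = −7·233 + 68·24
1 = 68·257 − 75·233
1 = −75·1261 + 368·257
1 = 368·4040 − 1179·1261
1 = −1179·13381 + 3905·4040
So 4040·3905 ≡ 1 (mod 13381).

3905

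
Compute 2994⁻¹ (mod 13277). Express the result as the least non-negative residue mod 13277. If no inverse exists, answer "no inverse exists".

10940

gcd(13277, 2994) by repeated division:
13277 = 4·2994 + 1301
2994 = 2·1301 + 392
1301 = 3·392 + 125
392 = 3·125 + 17
125 = 7·17 + 6
17 = 2·6 + 5
6 = 1·5 + 1
5 = 5·1 + 0
The gcd is 1. Working backward:
1 = 6 − 5
1 = −17 + 3·6
1 = 3·125 − 22·17
1 = −22·392 + 69·125
1 = 69·1301 − 229·392
1 = −229·2994 + 527·1301
1 = 527·13277 − 2337·2994
So 2994·(-2337) ≡ 1 (mod 13277), and -2337 ≡ 10940 (mod 13277).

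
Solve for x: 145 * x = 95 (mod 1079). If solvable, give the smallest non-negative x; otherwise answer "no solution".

First find gcd(145, 1079):
1079 = 7·145 + 64
145 = 2·64 + 17
64 = 3·17 + 13
17 = 1·13 + 4
13 = 3·4 + 1
4 = 4·1 + 0
gcd = 1, so a unique solution mod 1079 exists.
Back-substitute for the Bézout coefficients:
1 = 13 − 3·4
1 = −3·17 + 4·13
1 = 4·64 − 15·17
1 = −15·145 + 34·64
1 = 34·1079 − 253·145
So 145·(-253) ≡ 1 (mod 1079), giving 145⁻¹ ≡ 826.
x ≡ 145⁻¹·95 ≡ 826·95 ≡ 782 (mod 1079).

782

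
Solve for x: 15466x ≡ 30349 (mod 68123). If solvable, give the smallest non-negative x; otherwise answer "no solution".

First find gcd(15466, 68123):
68123 = 4*15466 + 6259
15466 = 2*6259 + 2948
6259 = 2*2948 + 363
2948 = 8*363 + 44
363 = 8*44 + 11
44 = 4*11 + 0
gcd = 11 and 11 | 30349, so solutions exist. Divide through by 11: 1406x ≡ 2759 (mod 6193).
Now find 1406⁻¹ mod 6193:
6193 = 4×1406 + 569
1406 = 2×569 + 268
569 = 2×268 + 33
268 = 8×33 + 4
33 = 8×4 + 1
4 = 4×1 + 0
Back-substitute:
1 = 33 − 8·4
1 = −8·268 + 65·33
1 = 65·569 − 138·268
1 = −138·1406 + 341·569
1 = 341·6193 − 1502·1406
So 1406·(-1502) ≡ 1 (mod 6193), i.e. 1406⁻¹ ≡ 4691.
Then x ≡ 4691·2759 ≡ 5292 (mod 6193); the smallest non-negative solution is x = 5292.

5292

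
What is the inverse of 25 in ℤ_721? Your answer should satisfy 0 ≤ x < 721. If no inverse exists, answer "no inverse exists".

Apply the Euclidean algorithm to 721 and 25:
721 = 28·25 + 21
25 = 1·21 + 4
21 = 5·4 + 1
4 = 4·1 + 0
The gcd is 1. Working backward:
1 = 21 − 5·4
1 = −5·25 + 6·21
1 = 6·721 − 173·25
Hence 25⁻¹ ≡ -173 ≡ 548 (mod 721).

548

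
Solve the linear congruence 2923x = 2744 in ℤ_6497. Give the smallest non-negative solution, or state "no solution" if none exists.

First find gcd(2923, 6497):
6497 = 2*2923 + 651
2923 = 4*651 + 319
651 = 2*319 + 13
319 = 24*13 + 7
13 = 1*7 + 6
7 = 1*6 + 1
6 = 6*1 + 0
gcd = 1, so a unique solution mod 6497 exists.
Back-substitute for the Bézout coefficients:
1 = 7 − 6
1 = −13 + 2·7
1 = 2·319 − 49·13
1 = −49·651 + 100·319
1 = 100·2923 − 449·651
1 = −449·6497 + 998·2923
So 2923·(998) ≡ 1 (mod 6497), giving 2923⁻¹ ≡ 998.
x ≡ 2923⁻¹·2744 ≡ 998·2744 ≡ 3275 (mod 6497).

3275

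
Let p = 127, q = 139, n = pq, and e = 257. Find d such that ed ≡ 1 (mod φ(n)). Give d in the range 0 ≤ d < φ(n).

φ(n) = (p−1)(q−1) = 126·138 = 17388.
Need d with 257·d ≡ 1 (mod 17388). Apply the extended Euclidean algorithm:
17388 = 67*257 + 169
257 = 1*169 + 88
169 = 1*88 + 81
88 = 1*81 + 7
81 = 11*7 + 4
7 = 1*4 + 3
4 = 1*3 + 1
3 = 3*1 + 0
Back-substitute:
1 = 4 − 3
1 = −7 + 2·4
1 = 2·81 − 23·7
1 = −23·88 + 25·81
1 = 25·169 − 48·88
1 = −48·257 + 73·169
1 = 73·17388 − 4939·257
So 257·(-4939) ≡ 1 (mod 17388), hence d ≡ -4939 ≡ 12449 (mod 17388).

12449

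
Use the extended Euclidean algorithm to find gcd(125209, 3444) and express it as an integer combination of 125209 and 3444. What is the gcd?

7

Apply Euclid's algorithm to 125209 and 3444:
125209 = 36×3444 + 1225
3444 = 2×1225 + 994
1225 = 1×994 + 231
994 = 4×231 + 70
231 = 3×70 + 21
70 = 3×21 + 7
21 = 3×7 + 0
gcd(125209, 3444) = 7.
Express as a combination:
7 = 70 − 3·21
7 = −3·231 + 10·70
7 = 10·994 − 43·231
7 = −43·1225 + 53·994
7 = 53·3444 − 149·1225
7 = −149·125209 + 5417·3444
So 7 = (-149)·125209 + (5417)·3444.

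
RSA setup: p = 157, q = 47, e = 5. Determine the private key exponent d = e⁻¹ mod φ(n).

5741

φ(n) = (p−1)(q−1) = 156·46 = 7176.
Need d with 5·d ≡ 1 (mod 7176). Apply the extended Euclidean algorithm:
7176 = 1435*5 + 1
5 = 5*1 + 0
Back-substitute:
1 = 7176 − 1435·5
So 5·(-1435) ≡ 1 (mod 7176), hence d ≡ -1435 ≡ 5741 (mod 7176).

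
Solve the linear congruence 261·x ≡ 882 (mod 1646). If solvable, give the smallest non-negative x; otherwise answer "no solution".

First find gcd(261, 1646):
1646 = 6×261 + 80
261 = 3×80 + 21
80 = 3×21 + 17
21 = 1×17 + 4
17 = 4×4 + 1
4 = 4×1 + 0
gcd = 1, so a unique solution mod 1646 exists.
Back-substitute for the Bézout coefficients:
1 = 17 − 4·4
1 = −4·21 + 5·17
1 = 5·80 − 19·21
1 = −19·261 + 62·80
1 = 62·1646 − 391·261
So 261·(-391) ≡ 1 (mod 1646), giving 261⁻¹ ≡ 1255.
x ≡ 261⁻¹·882 ≡ 1255·882 ≡ 798 (mod 1646).

798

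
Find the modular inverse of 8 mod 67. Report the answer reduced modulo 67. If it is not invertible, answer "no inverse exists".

42

Run Euclid on (67, 8):
67 = 8×8 + 3
8 = 2×3 + 2
3 = 1×2 + 1
2 = 2×1 + 0
Since gcd(8, 67) = 1, back-substitute to write 1 as a combination:
1 = 3 − 2
1 = −8 + 3·3
1 = 3·67 − 25·8
Thus 8·(-25) ≡ 1 (mod 67); reducing, -25 mod 67 = 42.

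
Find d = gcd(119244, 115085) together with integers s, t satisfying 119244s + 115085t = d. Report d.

1

Apply Euclid's algorithm to 119244 and 115085:
119244 = 1·115085 + 4159
115085 = 27·4159 + 2792
4159 = 1·2792 + 1367
2792 = 2·1367 + 58
1367 = 23·58 + 33
58 = 1·33 + 25
33 = 1·25 + 8
25 = 3·8 + 1
8 = 8·1 + 0
gcd(119244, 115085) = 1.
Express as a combination:
1 = 25 − 3·8
1 = −3·33 + 4·25
1 = 4·58 − 7·33
1 = −7·1367 + 165·58
1 = 165·2792 − 337·1367
1 = −337·4159 + 502·2792
1 = 502·115085 − 13891·4159
1 = −13891·119244 + 14393·115085
So 1 = (-13891)·119244 + (14393)·115085.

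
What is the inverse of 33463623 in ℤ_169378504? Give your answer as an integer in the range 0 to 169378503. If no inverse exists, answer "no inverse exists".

Extended Euclidean algorithm:
169378504 = 5×33463623 + 2060389
33463623 = 16×2060389 + 497399
2060389 = 4×497399 + 70793
497399 = 7×70793 + 1848
70793 = 38×1848 + 569
1848 = 3×569 + 141
569 = 4×141 + 5
141 = 28×5 + 1
5 = 5×1 + 0
The gcd is 1. Working backward:
1 = 141 − 28·5
1 = −28·569 + 113·141
1 = 113·1848 − 367·569
1 = −367·70793 + 14059·1848
1 = 14059·497399 − 98780·70793
1 = −98780·2060389 + 409179·497399
1 = 409179·33463623 − 6645644·2060389
1 = −6645644·169378504 + 33637399·33463623
So 33463623·33637399 ≡ 1 (mod 169378504).

33637399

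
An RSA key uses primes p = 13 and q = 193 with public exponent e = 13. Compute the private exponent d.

709

φ(n) = (p−1)(q−1) = 12·192 = 2304.
Need d with 13·d ≡ 1 (mod 2304). Apply the extended Euclidean algorithm:
2304 = 177×13 + 3
13 = 4×3 + 1
3 = 3×1 + 0
Back-substitute:
1 = 13 − 4·3
1 = −4·2304 + 709·13
So 13·709 ≡ 1 (mod 2304), hence d = 709.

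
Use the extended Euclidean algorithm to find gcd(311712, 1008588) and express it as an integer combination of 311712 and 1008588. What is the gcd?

Repeated division:
1008588 = 3×311712 + 73452
311712 = 4×73452 + 17904
73452 = 4×17904 + 1836
17904 = 9×1836 + 1380
1836 = 1×1380 + 456
1380 = 3×456 + 12
456 = 38×12 + 0
gcd(311712, 1008588) = 12.
Back-substituting:
12 = 1380 − 3·456
12 = −3·1836 + 4·1380
12 = 4·17904 − 39·1836
12 = −39·73452 + 160·17904
12 = 160·311712 − 679·73452
12 = −679·1008588 + 2197·311712
So 12 = (-679)·1008588 + (2197)·311712.

12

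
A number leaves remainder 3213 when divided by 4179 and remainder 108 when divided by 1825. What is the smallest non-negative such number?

Write x = 3213 + 4179·k. Then 4179·k ≡ 108 − 3213 ≡ 545 (mod 1825).
Need 4179⁻¹ mod 1825. Extended Euclid on (1825, 529):
1825 = 3*529 + 238
529 = 2*238 + 53
238 = 4*53 + 26
53 = 2*26 + 1
26 = 26*1 + 0
Back-substitute:
1 = 53 − 2·26
1 = −2·238 + 9·53
1 = 9·529 − 20·238
1 = −20·1825 + 69·529
4179⁻¹ ≡ 69 (mod 1825), so k ≡ 69·545 ≡ 1105 (mod 1825).
x = 3213 + 4179·1105 = 4621008.

4621008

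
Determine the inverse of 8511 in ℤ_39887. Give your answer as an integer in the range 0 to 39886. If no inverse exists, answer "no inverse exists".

4799

Extended Euclidean algorithm:
39887 = 4*8511 + 5843
8511 = 1*5843 + 2668
5843 = 2*2668 + 507
2668 = 5*507 + 133
507 = 3*133 + 108
133 = 1*108 + 25
108 = 4*25 + 8
25 = 3*8 + 1
8 = 8*1 + 0
Since gcd(8511, 39887) = 1, back-substitute to write 1 as a combination:
1 = 25 − 3·8
1 = −3·108 + 13·25
1 = 13·133 − 16·108
1 = −16·507 + 61·133
1 = 61·2668 − 321·507
1 = −321·5843 + 703·2668
1 = 703·8511 − 1024·5843
1 = −1024·39887 + 4799·8511
So 8511·4799 ≡ 1 (mod 39887).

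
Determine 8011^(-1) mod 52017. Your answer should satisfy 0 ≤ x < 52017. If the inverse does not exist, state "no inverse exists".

Apply the Euclidean algorithm to 52017 and 8011:
52017 = 6·8011 + 3951
8011 = 2·3951 + 109
3951 = 36·109 + 27
109 = 4·27 + 1
27 = 27·1 + 0
Since gcd(8011, 52017) = 1, back-substitute to write 1 as a combination:
1 = 109 − 4·27
1 = −4·3951 + 145·109
1 = 145·8011 − 294·3951
1 = −294·52017 + 1909·8011
So 8011·1909 ≡ 1 (mod 52017).

1909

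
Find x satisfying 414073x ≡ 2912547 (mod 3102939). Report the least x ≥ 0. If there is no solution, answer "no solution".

1721325

First find gcd(414073, 3102939):
3102939 = 7×414073 + 204428
414073 = 2×204428 + 5217
204428 = 39×5217 + 965
5217 = 5×965 + 392
965 = 2×392 + 181
392 = 2×181 + 30
181 = 6×30 + 1
30 = 30×1 + 0
gcd = 1, so a unique solution mod 3102939 exists.
Back-substitute for the Bézout coefficients:
1 = 181 − 6·30
1 = −6·392 + 13·181
1 = 13·965 − 32·392
1 = −32·5217 + 173·965
1 = 173·204428 − 6779·5217
1 = −6779·414073 + 13731·204428
1 = 13731·3102939 − 102896·414073
So 414073·(-102896) ≡ 1 (mod 3102939), giving 414073⁻¹ ≡ 3000043.
x ≡ 414073⁻¹·2912547 ≡ 3000043·2912547 ≡ 1721325 (mod 3102939).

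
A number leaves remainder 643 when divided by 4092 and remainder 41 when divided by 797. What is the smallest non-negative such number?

495775

Write x = 643 + 4092·k. Then 4092·k ≡ 41 − 643 ≡ 195 (mod 797).
Need 4092⁻¹ mod 797. Extended Euclid on (797, 107):
797 = 7×107 + 48
107 = 2×48 + 11
48 = 4×11 + 4
11 = 2×4 + 3
4 = 1×3 + 1
3 = 3×1 + 0
Back-substitute:
1 = 4 − 3
1 = −11 + 3·4
1 = 3·48 − 13·11
1 = −13·107 + 29·48
1 = 29·797 − 216·107
4092⁻¹ ≡ 581 (mod 797), so k ≡ 581·195 ≡ 121 (mod 797).
x = 643 + 4092·121 = 495775.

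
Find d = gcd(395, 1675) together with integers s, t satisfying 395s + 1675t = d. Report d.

5

Euclidean algorithm:
1675 = 4*395 + 95
395 = 4*95 + 15
95 = 6*15 + 5
15 = 3*5 + 0
gcd(395, 1675) = 5.
Express as a combination:
5 = 95 − 6·15
5 = −6·395 + 25·95
5 = 25·1675 − 106·395
So 5 = (25)·1675 + (-106)·395.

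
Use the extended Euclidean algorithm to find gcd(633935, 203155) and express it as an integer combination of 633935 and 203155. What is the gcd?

Apply Euclid's algorithm to 633935 and 203155:
633935 = 3×203155 + 24470
203155 = 8×24470 + 7395
24470 = 3×7395 + 2285
7395 = 3×2285 + 540
2285 = 4×540 + 125
540 = 4×125 + 40
125 = 3×40 + 5
40 = 8×5 + 0
gcd(633935, 203155) = 5.
Working backward:
5 = 125 − 3·40
5 = −3·540 + 13·125
5 = 13·2285 − 55·540
5 = −55·7395 + 178·2285
5 = 178·24470 − 589·7395
5 = −589·203155 + 4890·24470
5 = 4890·633935 − 15259·203155
So 5 = (4890)·633935 + (-15259)·203155.

5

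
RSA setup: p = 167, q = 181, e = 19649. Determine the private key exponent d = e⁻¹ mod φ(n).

26609

φ(n) = (p−1)(q−1) = 166·180 = 29880.
Need d with 19649·d ≡ 1 (mod 29880). Apply the extended Euclidean algorithm:
29880 = 1·19649 + 10231
19649 = 1·10231 + 9418
10231 = 1·9418 + 813
9418 = 11·813 + 475
813 = 1·475 + 338
475 = 1·338 + 137
338 = 2·137 + 64
137 = 2·64 + 9
64 = 7·9 + 1
9 = 9·1 + 0
Back-substitute:
1 = 64 − 7·9
1 = −7·137 + 15·64
1 = 15·338 − 37·137
1 = −37·475 + 52·338
1 = 52·813 − 89·475
1 = −89·9418 + 1031·813
1 = 1031·10231 − 1120·9418
1 = −1120·19649 + 2151·10231
1 = 2151·29880 − 3271·19649
So 19649·(-3271) ≡ 1 (mod 29880), hence d ≡ -3271 ≡ 26609 (mod 29880).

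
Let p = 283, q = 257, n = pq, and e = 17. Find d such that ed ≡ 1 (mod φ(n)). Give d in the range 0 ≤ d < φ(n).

φ(n) = (p−1)(q−1) = 282·256 = 72192.
Need d with 17·d ≡ 1 (mod 72192). Apply the extended Euclidean algorithm:
72192 = 4246·17 + 10
17 = 1·10 + 7
10 = 1·7 + 3
7 = 2·3 + 1
3 = 3·1 + 0
Back-substitute:
1 = 7 − 2·3
1 = −2·10 + 3·7
1 = 3·17 − 5·10
1 = −5·72192 + 21233·17
So 17·21233 ≡ 1 (mod 72192), hence d = 21233.

21233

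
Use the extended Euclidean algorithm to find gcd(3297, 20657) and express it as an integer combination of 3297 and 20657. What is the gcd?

Repeated division:
20657 = 6×3297 + 875
3297 = 3×875 + 672
875 = 1×672 + 203
672 = 3×203 + 63
203 = 3×63 + 14
63 = 4×14 + 7
14 = 2×7 + 0
gcd(3297, 20657) = 7.
Express as a combination:
7 = 63 − 4·14
7 = −4·203 + 13·63
7 = 13·672 − 43·203
7 = −43·875 + 56·672
7 = 56·3297 − 211·875
7 = −211·20657 + 1322·3297
So 7 = (-211)·20657 + (1322)·3297.

7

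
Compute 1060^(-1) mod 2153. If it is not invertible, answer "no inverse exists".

Run Euclid on (2153, 1060):
2153 = 2*1060 + 33
1060 = 32*33 + 4
33 = 8*4 + 1
4 = 4*1 + 0
gcd = 1, so the inverse exists. Back-substitute:
1 = 33 − 8·4
1 = −8·1060 + 257·33
1 = 257·2153 − 522·1060
So 1060·(-522) ≡ 1 (mod 2153), and -522 ≡ 1631 (mod 2153).

1631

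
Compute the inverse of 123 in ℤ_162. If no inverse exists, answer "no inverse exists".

no inverse exists

Compute gcd(123, 162):
162 = 1*123 + 39
123 = 3*39 + 6
39 = 6*6 + 3
6 = 2*3 + 0
gcd(123, 162) = 3 ≠ 1, so 123 has no multiplicative inverse modulo 162.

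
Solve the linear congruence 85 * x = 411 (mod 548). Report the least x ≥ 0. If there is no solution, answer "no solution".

411

First find gcd(85, 548):
548 = 6*85 + 38
85 = 2*38 + 9
38 = 4*9 + 2
9 = 4*2 + 1
2 = 2*1 + 0
gcd = 1, so a unique solution mod 548 exists.
Back-substitute for the Bézout coefficients:
1 = 9 − 4·2
1 = −4·38 + 17·9
1 = 17·85 − 38·38
1 = −38·548 + 245·85
So 85·(245) ≡ 1 (mod 548), giving 85⁻¹ ≡ 245.
x ≡ 85⁻¹·411 ≡ 245·411 ≡ 411 (mod 548).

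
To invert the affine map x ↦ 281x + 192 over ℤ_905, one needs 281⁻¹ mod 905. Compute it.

Apply the Euclidean algorithm to 905 and 281:
905 = 3×281 + 62
281 = 4×62 + 33
62 = 1×33 + 29
33 = 1×29 + 4
29 = 7×4 + 1
4 = 4×1 + 0
The gcd is 1. Working backward:
1 = 29 − 7·4
1 = −7·33 + 8·29
1 = 8·62 − 15·33
1 = −15·281 + 68·62
1 = 68·905 − 219·281
So 281·(-219) ≡ 1 (mod 905), and -219 ≡ 686 (mod 905).

686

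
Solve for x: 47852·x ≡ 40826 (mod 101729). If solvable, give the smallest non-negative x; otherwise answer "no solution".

First find gcd(47852, 101729):
101729 = 2×47852 + 6025
47852 = 7×6025 + 5677
6025 = 1×5677 + 348
5677 = 16×348 + 109
348 = 3×109 + 21
109 = 5×21 + 4
21 = 5×4 + 1
4 = 4×1 + 0
gcd = 1, so a unique solution mod 101729 exists.
Back-substitute for the Bézout coefficients:
1 = 21 − 5·4
1 = −5·109 + 26·21
1 = 26·348 − 83·109
1 = −83·5677 + 1354·348
1 = 1354·6025 − 1437·5677
1 = −1437·47852 + 11413·6025
1 = 11413·101729 − 24263·47852
So 47852·(-24263) ≡ 1 (mod 101729), giving 47852⁻¹ ≡ 77466.
x ≡ 47852⁻¹·40826 ≡ 77466·40826 ≡ 75764 (mod 101729).

75764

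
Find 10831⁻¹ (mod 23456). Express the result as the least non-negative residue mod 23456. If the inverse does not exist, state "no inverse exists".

gcd(23456, 10831) by repeated division:
23456 = 2*10831 + 1794
10831 = 6*1794 + 67
1794 = 26*67 + 52
67 = 1*52 + 15
52 = 3*15 + 7
15 = 2*7 + 1
7 = 7*1 + 0
The gcd is 1. Working backward:
1 = 15 − 2·7
1 = −2·52 + 7·15
1 = 7·67 − 9·52
1 = −9·1794 + 241·67
1 = 241·10831 − 1455·1794
1 = −1455·23456 + 3151·10831
So 10831·3151 ≡ 1 (mod 23456).

3151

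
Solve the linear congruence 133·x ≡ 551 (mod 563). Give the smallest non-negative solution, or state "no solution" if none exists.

First find gcd(133, 563):
563 = 4×133 + 31
133 = 4×31 + 9
31 = 3×9 + 4
9 = 2×4 + 1
4 = 4×1 + 0
gcd = 1, so a unique solution mod 563 exists.
Back-substitute for the Bézout coefficients:
1 = 9 − 2·4
1 = −2·31 + 7·9
1 = 7·133 − 30·31
1 = −30·563 + 127·133
So 133·(127) ≡ 1 (mod 563), giving 133⁻¹ ≡ 127.
x ≡ 133⁻¹·551 ≡ 127·551 ≡ 165 (mod 563).

165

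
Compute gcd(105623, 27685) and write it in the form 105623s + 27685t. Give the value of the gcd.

7

Apply Euclid's algorithm to 105623 and 27685:
105623 = 3·27685 + 22568
27685 = 1·22568 + 5117
22568 = 4·5117 + 2100
5117 = 2·2100 + 917
2100 = 2·917 + 266
917 = 3·266 + 119
266 = 2·119 + 28
119 = 4·28 + 7
28 = 4·7 + 0
gcd(105623, 27685) = 7.
Express as a combination:
7 = 119 − 4·28
7 = −4·266 + 9·119
7 = 9·917 − 31·266
7 = −31·2100 + 71·917
7 = 71·5117 − 173·2100
7 = −173·22568 + 763·5117
7 = 763·27685 − 936·22568
7 = −936·105623 + 3571·27685
So 7 = (-936)·105623 + (3571)·27685.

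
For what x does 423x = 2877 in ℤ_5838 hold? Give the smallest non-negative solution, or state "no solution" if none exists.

1939

First find gcd(423, 5838):
5838 = 13×423 + 339
423 = 1×339 + 84
339 = 4×84 + 3
84 = 28×3 + 0
gcd = 3 and 3 | 2877, so solutions exist. Divide through by 3: 141x ≡ 959 (mod 1946).
Now find 141⁻¹ mod 1946:
1946 = 13×141 + 113
141 = 1×113 + 28
113 = 4×28 + 1
28 = 28×1 + 0
Back-substitute:
1 = 113 − 4·28
1 = −4·141 + 5·113
1 = 5·1946 − 69·141
So 141·(-69) ≡ 1 (mod 1946), i.e. 141⁻¹ ≡ 1877.
Then x ≡ 1877·959 ≡ 1939 (mod 1946); the smallest non-negative solution is x = 1939.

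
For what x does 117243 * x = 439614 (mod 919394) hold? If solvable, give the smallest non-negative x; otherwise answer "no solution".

87024

First find gcd(117243, 919394):
919394 = 7*117243 + 98693
117243 = 1*98693 + 18550
98693 = 5*18550 + 5943
18550 = 3*5943 + 721
5943 = 8*721 + 175
721 = 4*175 + 21
175 = 8*21 + 7
21 = 3*7 + 0
gcd = 7 and 7 | 439614, so solutions exist. Divide through by 7: 16749x ≡ 62802 (mod 131342).
Now find 16749⁻¹ mod 131342:
131342 = 7·16749 + 14099
16749 = 1·14099 + 2650
14099 = 5·2650 + 849
2650 = 3·849 + 103
849 = 8·103 + 25
103 = 4·25 + 3
25 = 8·3 + 1
3 = 3·1 + 0
Back-substitute:
1 = 25 − 8·3
1 = −8·103 + 33·25
1 = 33·849 − 272·103
1 = −272·2650 + 849·849
1 = 849·14099 − 4517·2650
1 = −4517·16749 + 5366·14099
1 = 5366·131342 − 42079·16749
So 16749·(-42079) ≡ 1 (mod 131342), i.e. 16749⁻¹ ≡ 89263.
Then x ≡ 89263·62802 ≡ 87024 (mod 131342); the smallest non-negative solution is x = 87024.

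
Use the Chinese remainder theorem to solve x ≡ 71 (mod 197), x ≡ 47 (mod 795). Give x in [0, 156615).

Write x = 71 + 197·k. Then 197·k ≡ 47 − 71 ≡ 771 (mod 795).
Need 197⁻¹ mod 795. Extended Euclid on (795, 197):
795 = 4×197 + 7
197 = 28×7 + 1
7 = 7×1 + 0
Back-substitute:
1 = 197 − 28·7
1 = −28·795 + 113·197
197⁻¹ ≡ 113 (mod 795), so k ≡ 113·771 ≡ 468 (mod 795).
x = 71 + 197·468 = 92267.

92267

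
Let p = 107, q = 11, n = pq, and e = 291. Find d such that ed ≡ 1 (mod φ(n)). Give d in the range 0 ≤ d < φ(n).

51

φ(n) = (p−1)(q−1) = 106·10 = 1060.
Need d with 291·d ≡ 1 (mod 1060). Apply the extended Euclidean algorithm:
1060 = 3·291 + 187
291 = 1·187 + 104
187 = 1·104 + 83
104 = 1·83 + 21
83 = 3·21 + 20
21 = 1·20 + 1
20 = 20·1 + 0
Back-substitute:
1 = 21 − 20
1 = −83 + 4·21
1 = 4·104 − 5·83
1 = −5·187 + 9·104
1 = 9·291 − 14·187
1 = −14·1060 + 51·291
So 291·51 ≡ 1 (mod 1060), hence d = 51.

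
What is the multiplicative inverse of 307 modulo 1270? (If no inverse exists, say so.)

393

Run Euclid on (1270, 307):
1270 = 4×307 + 42
307 = 7×42 + 13
42 = 3×13 + 3
13 = 4×3 + 1
3 = 3×1 + 0
Since gcd(307, 1270) = 1, back-substitute to write 1 as a combination:
1 = 13 − 4·3
1 = −4·42 + 13·13
1 = 13·307 − 95·42
1 = −95·1270 + 393·307
So 307·393 ≡ 1 (mod 1270).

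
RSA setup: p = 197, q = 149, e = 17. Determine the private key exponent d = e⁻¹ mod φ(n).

23889

φ(n) = (p−1)(q−1) = 196·148 = 29008.
Need d with 17·d ≡ 1 (mod 29008). Apply the extended Euclidean algorithm:
29008 = 1706×17 + 6
17 = 2×6 + 5
6 = 1×5 + 1
5 = 5×1 + 0
Back-substitute:
1 = 6 − 5
1 = −17 + 3·6
1 = 3·29008 − 5119·17
So 17·(-5119) ≡ 1 (mod 29008), hence d ≡ -5119 ≡ 23889 (mod 29008).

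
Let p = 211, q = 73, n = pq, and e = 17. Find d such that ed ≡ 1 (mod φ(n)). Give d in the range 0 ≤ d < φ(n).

φ(n) = (p−1)(q−1) = 210·72 = 15120.
Need d with 17·d ≡ 1 (mod 15120). Apply the extended Euclidean algorithm:
15120 = 889·17 + 7
17 = 2·7 + 3
7 = 2·3 + 1
3 = 3·1 + 0
Back-substitute:
1 = 7 − 2·3
1 = −2·17 + 5·7
1 = 5·15120 − 4447·17
So 17·(-4447) ≡ 1 (mod 15120), hence d ≡ -4447 ≡ 10673 (mod 15120).

10673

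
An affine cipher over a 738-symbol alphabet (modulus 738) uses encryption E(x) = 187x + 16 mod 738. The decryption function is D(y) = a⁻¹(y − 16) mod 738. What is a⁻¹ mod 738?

517

Extended Euclidean algorithm:
738 = 3*187 + 177
187 = 1*177 + 10
177 = 17*10 + 7
10 = 1*7 + 3
7 = 2*3 + 1
3 = 3*1 + 0
The gcd is 1. Working backward:
1 = 7 − 2·3
1 = −2·10 + 3·7
1 = 3·177 − 53·10
1 = −53·187 + 56·177
1 = 56·738 − 221·187
Hence 187⁻¹ ≡ -221 ≡ 517 (mod 738).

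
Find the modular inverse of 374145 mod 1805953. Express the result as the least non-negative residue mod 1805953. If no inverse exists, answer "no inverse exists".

Extended Euclidean algorithm:
1805953 = 4*374145 + 309373
374145 = 1*309373 + 64772
309373 = 4*64772 + 50285
64772 = 1*50285 + 14487
50285 = 3*14487 + 6824
14487 = 2*6824 + 839
6824 = 8*839 + 112
839 = 7*112 + 55
112 = 2*55 + 2
55 = 27*2 + 1
2 = 2*1 + 0
The gcd is 1. Working backward:
1 = 55 − 27·2
1 = −27·112 + 55·55
1 = 55·839 − 412·112
1 = −412·6824 + 3351·839
1 = 3351·14487 − 7114·6824
1 = −7114·50285 + 24693·14487
1 = 24693·64772 − 31807·50285
1 = −31807·309373 + 151921·64772
1 = 151921·374145 − 183728·309373
1 = −183728·1805953 + 886833·374145
So 374145·886833 ≡ 1 (mod 1805953).

886833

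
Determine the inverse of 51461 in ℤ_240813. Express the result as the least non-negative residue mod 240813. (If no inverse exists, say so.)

Apply the Euclidean algorithm to 240813 and 51461:
240813 = 4×51461 + 34969
51461 = 1×34969 + 16492
34969 = 2×16492 + 1985
16492 = 8×1985 + 612
1985 = 3×612 + 149
612 = 4×149 + 16
149 = 9×16 + 5
16 = 3×5 + 1
5 = 5×1 + 0
Since gcd(51461, 240813) = 1, back-substitute to write 1 as a combination:
1 = 16 − 3·5
1 = −3·149 + 28·16
1 = 28·612 − 115·149
1 = −115·1985 + 373·612
1 = 373·16492 − 3099·1985
1 = −3099·34969 + 6571·16492
1 = 6571·51461 − 9670·34969
1 = −9670·240813 + 45251·51461
So 51461·45251 ≡ 1 (mod 240813).

45251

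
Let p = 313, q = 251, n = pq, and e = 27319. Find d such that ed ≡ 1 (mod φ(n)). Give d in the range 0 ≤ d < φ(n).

34279

φ(n) = (p−1)(q−1) = 312·250 = 78000.
Need d with 27319·d ≡ 1 (mod 78000). Apply the extended Euclidean algorithm:
78000 = 2*27319 + 23362
27319 = 1*23362 + 3957
23362 = 5*3957 + 3577
3957 = 1*3577 + 380
3577 = 9*380 + 157
380 = 2*157 + 66
157 = 2*66 + 25
66 = 2*25 + 16
25 = 1*16 + 9
16 = 1*9 + 7
9 = 1*7 + 2
7 = 3*2 + 1
2 = 2*1 + 0
Back-substitute:
1 = 7 − 3·2
1 = −3·9 + 4·7
1 = 4·16 − 7·9
1 = −7·25 + 11·16
1 = 11·66 − 29·25
1 = −29·157 + 69·66
1 = 69·380 − 167·157
1 = −167·3577 + 1572·380
1 = 1572·3957 − 1739·3577
1 = −1739·23362 + 10267·3957
1 = 10267·27319 − 12006·23362
1 = −12006·78000 + 34279·27319
So 27319·34279 ≡ 1 (mod 78000), hence d = 34279.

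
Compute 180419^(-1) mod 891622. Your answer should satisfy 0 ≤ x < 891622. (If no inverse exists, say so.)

236591

Extended Euclidean algorithm:
891622 = 4*180419 + 169946
180419 = 1*169946 + 10473
169946 = 16*10473 + 2378
10473 = 4*2378 + 961
2378 = 2*961 + 456
961 = 2*456 + 49
456 = 9*49 + 15
49 = 3*15 + 4
15 = 3*4 + 3
4 = 1*3 + 1
3 = 3*1 + 0
gcd = 1, so the inverse exists. Back-substitute:
1 = 4 − 3
1 = −15 + 4·4
1 = 4·49 − 13·15
1 = −13·456 + 121·49
1 = 121·961 − 255·456
1 = −255·2378 + 631·961
1 = 631·10473 − 2779·2378
1 = −2779·169946 + 45095·10473
1 = 45095·180419 − 47874·169946
1 = −47874·891622 + 236591·180419
So 180419·236591 ≡ 1 (mod 891622).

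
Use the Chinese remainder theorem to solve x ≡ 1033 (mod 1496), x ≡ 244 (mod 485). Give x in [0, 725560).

Write x = 1033 + 1496·k. Then 1496·k ≡ 244 − 1033 ≡ 181 (mod 485).
Need 1496⁻¹ mod 485. Extended Euclid on (485, 41):
485 = 11*41 + 34
41 = 1*34 + 7
34 = 4*7 + 6
7 = 1*6 + 1
6 = 6*1 + 0
Back-substitute:
1 = 7 − 6
1 = −34 + 5·7
1 = 5·41 − 6·34
1 = −6·485 + 71·41
1496⁻¹ ≡ 71 (mod 485), so k ≡ 71·181 ≡ 241 (mod 485).
x = 1033 + 1496·241 = 361569.

361569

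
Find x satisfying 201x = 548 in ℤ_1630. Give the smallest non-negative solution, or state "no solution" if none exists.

First find gcd(201, 1630):
1630 = 8*201 + 22
201 = 9*22 + 3
22 = 7*3 + 1
3 = 3*1 + 0
gcd = 1, so a unique solution mod 1630 exists.
Back-substitute for the Bézout coefficients:
1 = 22 − 7·3
1 = −7·201 + 64·22
1 = 64·1630 − 519·201
So 201·(-519) ≡ 1 (mod 1630), giving 201⁻¹ ≡ 1111.
x ≡ 201⁻¹·548 ≡ 1111·548 ≡ 838 (mod 1630).

838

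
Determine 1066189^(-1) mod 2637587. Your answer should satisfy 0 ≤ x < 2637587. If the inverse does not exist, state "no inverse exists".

Run Euclid on (2637587, 1066189):
2637587 = 2·1066189 + 505209
1066189 = 2·505209 + 55771
505209 = 9·55771 + 3270
55771 = 17·3270 + 181
3270 = 18·181 + 12
181 = 15·12 + 1
12 = 12·1 + 0
The gcd is 1. Working backward:
1 = 181 − 15·12
1 = −15·3270 + 271·181
1 = 271·55771 − 4622·3270
1 = −4622·505209 + 41869·55771
1 = 41869·1066189 − 88360·505209
1 = −88360·2637587 + 218589·1066189
So 1066189·218589 ≡ 1 (mod 2637587).

218589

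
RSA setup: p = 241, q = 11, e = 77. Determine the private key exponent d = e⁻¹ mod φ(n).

2213

φ(n) = (p−1)(q−1) = 240·10 = 2400.
Need d with 77·d ≡ 1 (mod 2400). Apply the extended Euclidean algorithm:
2400 = 31×77 + 13
77 = 5×13 + 12
13 = 1×12 + 1
12 = 12×1 + 0
Back-substitute:
1 = 13 − 12
1 = −77 + 6·13
1 = 6·2400 − 187·77
So 77·(-187) ≡ 1 (mod 2400), hence d ≡ -187 ≡ 2213 (mod 2400).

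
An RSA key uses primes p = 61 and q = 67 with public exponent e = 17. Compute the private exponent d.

φ(n) = (p−1)(q−1) = 60·66 = 3960.
Need d with 17·d ≡ 1 (mod 3960). Apply the extended Euclidean algorithm:
3960 = 232×17 + 16
17 = 1×16 + 1
16 = 16×1 + 0
Back-substitute:
1 = 17 − 16
1 = −3960 + 233·17
So 17·233 ≡ 1 (mod 3960), hence d = 233.

233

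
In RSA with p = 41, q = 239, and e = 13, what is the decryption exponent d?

2197

φ(n) = (p−1)(q−1) = 40·238 = 9520.
Need d with 13·d ≡ 1 (mod 9520). Apply the extended Euclidean algorithm:
9520 = 732*13 + 4
13 = 3*4 + 1
4 = 4*1 + 0
Back-substitute:
1 = 13 − 3·4
1 = −3·9520 + 2197·13
So 13·2197 ≡ 1 (mod 9520), hence d = 2197.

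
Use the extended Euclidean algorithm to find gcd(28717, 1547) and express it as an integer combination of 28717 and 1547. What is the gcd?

Euclidean algorithm:
28717 = 18·1547 + 871
1547 = 1·871 + 676
871 = 1·676 + 195
676 = 3·195 + 91
195 = 2·91 + 13
91 = 7·13 + 0
gcd(28717, 1547) = 13.
Working backward:
13 = 195 − 2·91
13 = −2·676 + 7·195
13 = 7·871 − 9·676
13 = −9·1547 + 16·871
13 = 16·28717 − 297·1547
So 13 = (16)·28717 + (-297)·1547.

13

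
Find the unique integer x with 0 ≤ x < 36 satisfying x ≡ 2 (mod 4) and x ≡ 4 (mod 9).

22

Write x = 2 + 4·k. Then 4·k ≡ 4 − 2 ≡ 2 (mod 9).
Need 4⁻¹ mod 9. Extended Euclid on (9, 4):
9 = 2·4 + 1
4 = 4·1 + 0
Back-substitute:
1 = 9 − 2·4
4⁻¹ ≡ 7 (mod 9), so k ≡ 7·2 ≡ 5 (mod 9).
x = 2 + 4·5 = 22.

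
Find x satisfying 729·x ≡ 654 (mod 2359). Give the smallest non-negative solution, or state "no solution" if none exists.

1991

First find gcd(729, 2359):
2359 = 3*729 + 172
729 = 4*172 + 41
172 = 4*41 + 8
41 = 5*8 + 1
8 = 8*1 + 0
gcd = 1, so a unique solution mod 2359 exists.
Back-substitute for the Bézout coefficients:
1 = 41 − 5·8
1 = −5·172 + 21·41
1 = 21·729 − 89·172
1 = −89·2359 + 288·729
So 729·(288) ≡ 1 (mod 2359), giving 729⁻¹ ≡ 288.
x ≡ 729⁻¹·654 ≡ 288·654 ≡ 1991 (mod 2359).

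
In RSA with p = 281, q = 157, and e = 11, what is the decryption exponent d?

φ(n) = (p−1)(q−1) = 280·156 = 43680.
Need d with 11·d ≡ 1 (mod 43680). Apply the extended Euclidean algorithm:
43680 = 3970*11 + 10
11 = 1*10 + 1
10 = 10*1 + 0
Back-substitute:
1 = 11 − 10
1 = −43680 + 3971·11
So 11·3971 ≡ 1 (mod 43680), hence d = 3971.

3971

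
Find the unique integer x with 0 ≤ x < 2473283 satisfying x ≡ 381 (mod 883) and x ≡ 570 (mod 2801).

2193753

Write x = 381 + 883·k. Then 883·k ≡ 570 − 381 ≡ 189 (mod 2801).
Need 883⁻¹ mod 2801. Extended Euclid on (2801, 883):
2801 = 3·883 + 152
883 = 5·152 + 123
152 = 1·123 + 29
123 = 4·29 + 7
29 = 4·7 + 1
7 = 7·1 + 0
Back-substitute:
1 = 29 − 4·7
1 = −4·123 + 17·29
1 = 17·152 − 21·123
1 = −21·883 + 122·152
1 = 122·2801 − 387·883
883⁻¹ ≡ 2414 (mod 2801), so k ≡ 2414·189 ≡ 2484 (mod 2801).
x = 381 + 883·2484 = 2193753.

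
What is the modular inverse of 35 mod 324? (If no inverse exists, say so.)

287

gcd(324, 35) by repeated division:
324 = 9×35 + 9
35 = 3×9 + 8
9 = 1×8 + 1
8 = 8×1 + 0
gcd = 1, so the inverse exists. Back-substitute:
1 = 9 − 8
1 = −35 + 4·9
1 = 4·324 − 37·35
Thus 35·(-37) ≡ 1 (mod 324); reducing, -37 mod 324 = 287.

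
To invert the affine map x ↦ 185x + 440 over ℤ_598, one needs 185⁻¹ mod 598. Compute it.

Run Euclid on (598, 185):
598 = 3·185 + 43
185 = 4·43 + 13
43 = 3·13 + 4
13 = 3·4 + 1
4 = 4·1 + 0
gcd = 1, so the inverse exists. Back-substitute:
1 = 13 − 3·4
1 = −3·43 + 10·13
1 = 10·185 − 43·43
1 = −43·598 + 139·185
So 185·139 ≡ 1 (mod 598).

139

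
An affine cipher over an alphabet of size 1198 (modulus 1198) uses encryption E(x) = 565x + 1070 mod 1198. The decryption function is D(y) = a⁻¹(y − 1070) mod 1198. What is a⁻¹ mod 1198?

229

Apply the Euclidean algorithm to 1198 and 565:
1198 = 2·565 + 68
565 = 8·68 + 21
68 = 3·21 + 5
21 = 4·5 + 1
5 = 5·1 + 0
Since gcd(565, 1198) = 1, back-substitute to write 1 as a combination:
1 = 21 − 4·5
1 = −4·68 + 13·21
1 = 13·565 − 108·68
1 = −108·1198 + 229·565
So 565·229 ≡ 1 (mod 1198).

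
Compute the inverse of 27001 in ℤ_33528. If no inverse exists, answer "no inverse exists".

2065

Run Euclid on (33528, 27001):
33528 = 1×27001 + 6527
27001 = 4×6527 + 893
6527 = 7×893 + 276
893 = 3×276 + 65
276 = 4×65 + 16
65 = 4×16 + 1
16 = 16×1 + 0
gcd = 1, so the inverse exists. Back-substitute:
1 = 65 − 4·16
1 = −4·276 + 17·65
1 = 17·893 − 55·276
1 = −55·6527 + 402·893
1 = 402·27001 − 1663·6527
1 = −1663·33528 + 2065·27001
So 27001·2065 ≡ 1 (mod 33528).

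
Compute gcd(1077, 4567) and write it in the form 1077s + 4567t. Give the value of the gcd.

Apply Euclid's algorithm to 4567 and 1077:
4567 = 4·1077 + 259
1077 = 4·259 + 41
259 = 6·41 + 13
41 = 3·13 + 2
13 = 6·2 + 1
2 = 2·1 + 0
gcd(1077, 4567) = 1.
Working backward:
1 = 13 − 6·2
1 = −6·41 + 19·13
1 = 19·259 − 120·41
1 = −120·1077 + 499·259
1 = 499·4567 − 2116·1077
So 1 = (499)·4567 + (-2116)·1077.

1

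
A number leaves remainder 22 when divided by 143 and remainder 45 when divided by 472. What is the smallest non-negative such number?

Write x = 22 + 143·k. Then 143·k ≡ 45 − 22 ≡ 23 (mod 472).
Need 143⁻¹ mod 472. Extended Euclid on (472, 143):
472 = 3·143 + 43
143 = 3·43 + 14
43 = 3·14 + 1
14 = 14·1 + 0
Back-substitute:
1 = 43 − 3·14
1 = −3·143 + 10·43
1 = 10·472 − 33·143
143⁻¹ ≡ 439 (mod 472), so k ≡ 439·23 ≡ 185 (mod 472).
x = 22 + 143·185 = 26477.

26477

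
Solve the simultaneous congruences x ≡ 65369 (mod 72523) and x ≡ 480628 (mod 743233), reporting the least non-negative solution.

39124265748

Write x = 65369 + 72523·k. Then 72523·k ≡ 480628 − 65369 ≡ 415259 (mod 743233).
Need 72523⁻¹ mod 743233. Extended Euclid on (743233, 72523):
743233 = 10·72523 + 18003
72523 = 4·18003 + 511
18003 = 35·511 + 118
511 = 4·118 + 39
118 = 3·39 + 1
39 = 39·1 + 0
Back-substitute:
1 = 118 − 3·39
1 = −3·511 + 13·118
1 = 13·18003 − 458·511
1 = −458·72523 + 1845·18003
1 = 1845·743233 − 18908·72523
72523⁻¹ ≡ 724325 (mod 743233), so k ≡ 724325·415259 ≡ 539473 (mod 743233).
x = 65369 + 72523·539473 = 39124265748.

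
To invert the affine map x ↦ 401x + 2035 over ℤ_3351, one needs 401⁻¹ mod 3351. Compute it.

gcd(3351, 401) by repeated division:
3351 = 8·401 + 143
401 = 2·143 + 115
143 = 1·115 + 28
115 = 4·28 + 3
28 = 9·3 + 1
3 = 3·1 + 0
Since gcd(401, 3351) = 1, back-substitute to write 1 as a combination:
1 = 28 − 9·3
1 = −9·115 + 37·28
1 = 37·143 − 46·115
1 = −46·401 + 129·143
1 = 129·3351 − 1078·401
So 401·(-1078) ≡ 1 (mod 3351), and -1078 ≡ 2273 (mod 3351).

2273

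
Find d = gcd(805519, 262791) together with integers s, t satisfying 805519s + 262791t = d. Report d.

1

Repeated division:
805519 = 3*262791 + 17146
262791 = 15*17146 + 5601
17146 = 3*5601 + 343
5601 = 16*343 + 113
343 = 3*113 + 4
113 = 28*4 + 1
4 = 4*1 + 0
gcd(805519, 262791) = 1.
Express as a combination:
1 = 113 − 28·4
1 = −28·343 + 85·113
1 = 85·5601 − 1388·343
1 = −1388·17146 + 4249·5601
1 = 4249·262791 − 65123·17146
1 = −65123·805519 + 199618·262791
So 1 = (-65123)·805519 + (199618)·262791.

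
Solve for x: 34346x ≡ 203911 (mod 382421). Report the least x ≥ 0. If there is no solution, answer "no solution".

gcd(34346, 382421):
382421 = 11·34346 + 4615
34346 = 7·4615 + 2041
4615 = 2·2041 + 533
2041 = 3·533 + 442
533 = 1·442 + 91
442 = 4·91 + 78
91 = 1·78 + 13
78 = 6·13 + 0
gcd = 13, but 13 ∤ 203911, so the congruence has no solution.

no solution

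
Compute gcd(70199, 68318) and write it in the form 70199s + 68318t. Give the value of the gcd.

1

Repeated division:
70199 = 1×68318 + 1881
68318 = 36×1881 + 602
1881 = 3×602 + 75
602 = 8×75 + 2
75 = 37×2 + 1
2 = 2×1 + 0
gcd(70199, 68318) = 1.
Working backward:
1 = 75 − 37·2
1 = −37·602 + 297·75
1 = 297·1881 − 928·602
1 = −928·68318 + 33705·1881
1 = 33705·70199 − 34633·68318
So 1 = (33705)·70199 + (-34633)·68318.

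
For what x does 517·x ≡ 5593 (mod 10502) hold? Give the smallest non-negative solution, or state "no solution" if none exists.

2875

First find gcd(517, 10502):
10502 = 20*517 + 162
517 = 3*162 + 31
162 = 5*31 + 7
31 = 4*7 + 3
7 = 2*3 + 1
3 = 3*1 + 0
gcd = 1, so a unique solution mod 10502 exists.
Back-substitute for the Bézout coefficients:
1 = 7 − 2·3
1 = −2·31 + 9·7
1 = 9·162 − 47·31
1 = −47·517 + 150·162
1 = 150·10502 − 3047·517
So 517·(-3047) ≡ 1 (mod 10502), giving 517⁻¹ ≡ 7455.
x ≡ 517⁻¹·5593 ≡ 7455·5593 ≡ 2875 (mod 10502).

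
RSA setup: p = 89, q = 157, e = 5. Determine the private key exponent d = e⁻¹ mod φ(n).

φ(n) = (p−1)(q−1) = 88·156 = 13728.
Need d with 5·d ≡ 1 (mod 13728). Apply the extended Euclidean algorithm:
13728 = 2745×5 + 3
5 = 1×3 + 2
3 = 1×2 + 1
2 = 2×1 + 0
Back-substitute:
1 = 3 − 2
1 = −5 + 2·3
1 = 2·13728 − 5491·5
So 5·(-5491) ≡ 1 (mod 13728), hence d ≡ -5491 ≡ 8237 (mod 13728).

8237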